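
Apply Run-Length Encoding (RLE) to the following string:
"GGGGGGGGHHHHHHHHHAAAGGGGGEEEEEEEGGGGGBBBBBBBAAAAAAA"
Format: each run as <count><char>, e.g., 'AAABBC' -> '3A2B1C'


Scanning runs left to right:
  i=0: run of 'G' x 8 -> '8G'
  i=8: run of 'H' x 9 -> '9H'
  i=17: run of 'A' x 3 -> '3A'
  i=20: run of 'G' x 5 -> '5G'
  i=25: run of 'E' x 7 -> '7E'
  i=32: run of 'G' x 5 -> '5G'
  i=37: run of 'B' x 7 -> '7B'
  i=44: run of 'A' x 7 -> '7A'

RLE = 8G9H3A5G7E5G7B7A


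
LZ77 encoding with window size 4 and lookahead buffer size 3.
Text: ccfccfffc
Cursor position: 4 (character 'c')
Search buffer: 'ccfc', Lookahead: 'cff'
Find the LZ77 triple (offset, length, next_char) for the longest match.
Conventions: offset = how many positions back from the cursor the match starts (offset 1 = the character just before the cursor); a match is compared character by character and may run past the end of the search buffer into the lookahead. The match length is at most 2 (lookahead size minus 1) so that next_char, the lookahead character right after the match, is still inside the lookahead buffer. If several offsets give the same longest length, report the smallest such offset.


Try each offset into the search buffer:
  offset=1 (pos 3, char 'c'): match length 1
  offset=2 (pos 2, char 'f'): match length 0
  offset=3 (pos 1, char 'c'): match length 2
  offset=4 (pos 0, char 'c'): match length 1
Longest match has length 2 at offset 3.
next_char = character at position 4 + 2 = 6 -> 'f'

Best match: offset=3, length=2 (matching 'cf' starting at position 1)
LZ77 triple: (3, 2, 'f')


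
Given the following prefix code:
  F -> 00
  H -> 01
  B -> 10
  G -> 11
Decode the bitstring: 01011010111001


Decoding step by step:
Bits 01 -> H
Bits 01 -> H
Bits 10 -> B
Bits 10 -> B
Bits 11 -> G
Bits 10 -> B
Bits 01 -> H


Decoded message: HHBBGBH


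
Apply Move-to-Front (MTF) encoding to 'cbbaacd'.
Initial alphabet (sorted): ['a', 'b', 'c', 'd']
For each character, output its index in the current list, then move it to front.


MTF encoding:
'c': index 2 in ['a', 'b', 'c', 'd'] -> ['c', 'a', 'b', 'd']
'b': index 2 in ['c', 'a', 'b', 'd'] -> ['b', 'c', 'a', 'd']
'b': index 0 in ['b', 'c', 'a', 'd'] -> ['b', 'c', 'a', 'd']
'a': index 2 in ['b', 'c', 'a', 'd'] -> ['a', 'b', 'c', 'd']
'a': index 0 in ['a', 'b', 'c', 'd'] -> ['a', 'b', 'c', 'd']
'c': index 2 in ['a', 'b', 'c', 'd'] -> ['c', 'a', 'b', 'd']
'd': index 3 in ['c', 'a', 'b', 'd'] -> ['d', 'c', 'a', 'b']


Output: [2, 2, 0, 2, 0, 2, 3]


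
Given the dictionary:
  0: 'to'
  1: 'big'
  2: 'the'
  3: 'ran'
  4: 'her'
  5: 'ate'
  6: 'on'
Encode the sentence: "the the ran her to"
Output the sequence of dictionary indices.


Look up each word in the dictionary:
  'the' -> 2
  'the' -> 2
  'ran' -> 3
  'her' -> 4
  'to' -> 0

Encoded: [2, 2, 3, 4, 0]


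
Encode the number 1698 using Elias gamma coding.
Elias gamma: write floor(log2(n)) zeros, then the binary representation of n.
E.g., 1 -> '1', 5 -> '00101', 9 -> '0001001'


num_bits = floor(log2(1698)) + 1 = 11
leading_zeros = num_bits - 1 = 10
binary(1698) = 11010100010

Elias gamma(1698) = '0000000000' + '11010100010' = 000000000011010100010 (21 bits)


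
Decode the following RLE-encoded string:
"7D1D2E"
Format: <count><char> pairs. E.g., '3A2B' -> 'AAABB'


Expanding each <count><char> pair:
  7D -> 'DDDDDDD'
  1D -> 'D'
  2E -> 'EE'

Decoded = DDDDDDDDEE


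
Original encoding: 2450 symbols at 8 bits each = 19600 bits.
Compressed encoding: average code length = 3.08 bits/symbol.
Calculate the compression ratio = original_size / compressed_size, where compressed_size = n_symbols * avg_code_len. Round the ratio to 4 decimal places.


original_size = n_symbols * orig_bits = 2450 * 8 = 19600 bits
compressed_size = n_symbols * avg_code_len = 2450 * 3.08 = 7546.0 bits
ratio = original_size / compressed_size = 19600 / 7546.0 = 2.5974

Compression ratio = 2.5974


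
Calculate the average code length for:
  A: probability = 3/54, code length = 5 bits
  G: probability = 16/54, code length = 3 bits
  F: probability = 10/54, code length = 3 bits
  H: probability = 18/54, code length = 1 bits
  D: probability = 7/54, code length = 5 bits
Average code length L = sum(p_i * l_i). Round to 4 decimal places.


Weighted contributions p_i * l_i:
  A: (3/54) * 5 = 15/54
  G: (16/54) * 3 = 48/54
  F: (10/54) * 3 = 30/54
  H: (18/54) * 1 = 18/54
  D: (7/54) * 5 = 35/54
Sum = (15 + 48 + 30 + 18 + 35)/54 = 146/54

L = 146/54 = 2.7037 bits/symbol


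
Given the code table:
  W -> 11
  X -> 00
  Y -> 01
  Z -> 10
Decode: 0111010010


Decoding:
01 -> Y
11 -> W
01 -> Y
00 -> X
10 -> Z


Result: YWYXZ


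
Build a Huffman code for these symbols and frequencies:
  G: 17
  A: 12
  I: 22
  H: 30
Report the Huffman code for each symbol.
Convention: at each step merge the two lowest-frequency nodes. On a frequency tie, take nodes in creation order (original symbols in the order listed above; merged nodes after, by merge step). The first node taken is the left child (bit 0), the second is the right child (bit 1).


Huffman tree construction:
Step 1: Merge A(12) + G(17) = 29
Step 2: Merge I(22) + (A+G)(29) = 51
Step 3: Merge H(30) + (I+(A+G))(51) = 81
Read each symbol's code off the tree from the root (left child = 0, right child = 1).

Codes:
  G: 111 (length 3)
  A: 110 (length 3)
  I: 10 (length 2)
  H: 0 (length 1)
Average code length: 161/81 = 1.9877 bits/symbol


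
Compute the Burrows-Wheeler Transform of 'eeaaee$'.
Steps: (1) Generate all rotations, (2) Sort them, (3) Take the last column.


Rotations (sorted):
  0: $eeaaee -> last char: e
  1: aaee$ee -> last char: e
  2: aee$eea -> last char: a
  3: e$eeaae -> last char: e
  4: eaaee$e -> last char: e
  5: ee$eeaa -> last char: a
  6: eeaaee$ -> last char: $


BWT = eeaeea$


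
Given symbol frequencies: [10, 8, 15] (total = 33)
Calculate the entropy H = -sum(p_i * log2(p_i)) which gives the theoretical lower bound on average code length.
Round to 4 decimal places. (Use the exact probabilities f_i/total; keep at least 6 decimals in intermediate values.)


Per-symbol terms -p_i * log2(p_i) with p_i = f_i/33:
  p = 10/33 = 0.303030: log2(p) = -1.722466, -p*log2(p) = 0.521959
  p = 8/33 = 0.242424: log2(p) = -2.044394, -p*log2(p) = 0.495611
  p = 15/33 = 0.454545: log2(p) = -1.137504, -p*log2(p) = 0.517047
H = 0.521959 + 0.495611 + 0.517047 = 1.534617

H = 1.5346 bits/symbol


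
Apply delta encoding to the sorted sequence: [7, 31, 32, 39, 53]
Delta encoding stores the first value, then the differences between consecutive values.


First value: 7
Deltas:
  31 - 7 = 24
  32 - 31 = 1
  39 - 32 = 7
  53 - 39 = 14


Delta encoded: [7, 24, 1, 7, 14]


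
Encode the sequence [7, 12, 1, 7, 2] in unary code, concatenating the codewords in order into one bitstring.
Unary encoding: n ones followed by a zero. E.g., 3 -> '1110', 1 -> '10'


Encode each number as n ones followed by a terminating 0:
  7 -> 11111110 (8 bits)
  12 -> 1111111111110 (13 bits)
  1 -> 10 (2 bits)
  7 -> 11111110 (8 bits)
  2 -> 110 (3 bits)
Total length = 8 + 13 + 2 + 8 + 3 = 34 bits.

Unary([7, 12, 1, 7, 2]) = 1111111011111111111101011111110110 (34 bits)


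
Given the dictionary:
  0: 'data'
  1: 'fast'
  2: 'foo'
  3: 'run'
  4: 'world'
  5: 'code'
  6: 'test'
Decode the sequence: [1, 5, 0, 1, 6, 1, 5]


Look up each index in the dictionary:
  1 -> 'fast'
  5 -> 'code'
  0 -> 'data'
  1 -> 'fast'
  6 -> 'test'
  1 -> 'fast'
  5 -> 'code'

Decoded: "fast code data fast test fast code"


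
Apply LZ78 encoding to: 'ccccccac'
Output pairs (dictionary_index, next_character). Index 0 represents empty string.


LZ78 encoding steps:
Dictionary: {0: ''}
Step 1: w='' (idx 0), next='c' -> output (0, 'c'), add 'c' as idx 1
Step 2: w='c' (idx 1), next='c' -> output (1, 'c'), add 'cc' as idx 2
Step 3: w='cc' (idx 2), next='c' -> output (2, 'c'), add 'ccc' as idx 3
Step 4: w='' (idx 0), next='a' -> output (0, 'a'), add 'a' as idx 4
Step 5: w='c' (idx 1), end of input -> output (1, '')


Encoded: [(0, 'c'), (1, 'c'), (2, 'c'), (0, 'a'), (1, '')]


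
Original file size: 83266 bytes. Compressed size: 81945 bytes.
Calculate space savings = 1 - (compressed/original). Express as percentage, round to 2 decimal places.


ratio = compressed/original = 81945/83266 = 0.984135
savings = 1 - ratio = 1 - 0.984135 = 0.015865
as a percentage: 0.015865 * 100 = 1.59%

Space savings = 1 - 81945/83266 = 1.59%


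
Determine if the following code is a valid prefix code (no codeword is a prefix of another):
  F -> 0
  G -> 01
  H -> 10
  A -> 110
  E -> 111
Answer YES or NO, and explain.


Checking each pair (does one codeword prefix another?):
  F='0' vs G='01': prefix -- VIOLATION

NO -- this is NOT a valid prefix code. F (0) is a prefix of G (01).


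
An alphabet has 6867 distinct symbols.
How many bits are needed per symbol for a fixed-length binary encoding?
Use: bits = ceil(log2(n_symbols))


log2(6867) = 12.7455
Bracket: 2^12 = 4096 < 6867 <= 2^13 = 8192
So ceil(log2(6867)) = 13

bits = ceil(log2(6867)) = ceil(12.7455) = 13 bits


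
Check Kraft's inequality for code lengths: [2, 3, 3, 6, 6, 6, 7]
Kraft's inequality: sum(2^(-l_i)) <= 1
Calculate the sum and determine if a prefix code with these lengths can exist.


Sum = 2^(-2) + 2^(-3) + 2^(-3) + 2^(-6) + 2^(-6) + 2^(-6) + 2^(-7)
    = 0.25 + 0.125 + 0.125 + 0.015625 + 0.015625 + 0.015625 + 0.0078125
    = 71/128 = 0.5546875
Since 0.5546875 <= 1, Kraft's inequality IS satisfied.
A prefix code with these lengths CAN exist.

Kraft sum = 0.5546875. Satisfied.


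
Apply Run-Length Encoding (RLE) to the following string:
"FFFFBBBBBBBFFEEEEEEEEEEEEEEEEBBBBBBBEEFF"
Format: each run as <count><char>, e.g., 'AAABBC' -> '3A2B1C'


Scanning runs left to right:
  i=0: run of 'F' x 4 -> '4F'
  i=4: run of 'B' x 7 -> '7B'
  i=11: run of 'F' x 2 -> '2F'
  i=13: run of 'E' x 16 -> '16E'
  i=29: run of 'B' x 7 -> '7B'
  i=36: run of 'E' x 2 -> '2E'
  i=38: run of 'F' x 2 -> '2F'

RLE = 4F7B2F16E7B2E2F


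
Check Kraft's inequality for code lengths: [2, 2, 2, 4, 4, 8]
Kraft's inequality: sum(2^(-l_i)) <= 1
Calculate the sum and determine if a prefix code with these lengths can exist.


Sum = 2^(-2) + 2^(-2) + 2^(-2) + 2^(-4) + 2^(-4) + 2^(-8)
    = 0.25 + 0.25 + 0.25 + 0.0625 + 0.0625 + 0.00390625
    = 225/256 = 0.87890625
Since 0.87890625 <= 1, Kraft's inequality IS satisfied.
A prefix code with these lengths CAN exist.

Kraft sum = 0.87890625. Satisfied.


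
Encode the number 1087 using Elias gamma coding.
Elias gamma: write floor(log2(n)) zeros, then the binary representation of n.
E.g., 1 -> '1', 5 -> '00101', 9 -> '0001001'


num_bits = floor(log2(1087)) + 1 = 11
leading_zeros = num_bits - 1 = 10
binary(1087) = 10000111111

Elias gamma(1087) = '0000000000' + '10000111111' = 000000000010000111111 (21 bits)


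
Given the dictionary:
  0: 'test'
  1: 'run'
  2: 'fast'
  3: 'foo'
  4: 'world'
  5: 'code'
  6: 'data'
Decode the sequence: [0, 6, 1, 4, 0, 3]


Look up each index in the dictionary:
  0 -> 'test'
  6 -> 'data'
  1 -> 'run'
  4 -> 'world'
  0 -> 'test'
  3 -> 'foo'

Decoded: "test data run world test foo"


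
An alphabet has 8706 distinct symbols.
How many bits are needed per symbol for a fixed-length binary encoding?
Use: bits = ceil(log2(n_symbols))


log2(8706) = 13.0878
Bracket: 2^13 = 8192 < 8706 <= 2^14 = 16384
So ceil(log2(8706)) = 14

bits = ceil(log2(8706)) = ceil(13.0878) = 14 bits


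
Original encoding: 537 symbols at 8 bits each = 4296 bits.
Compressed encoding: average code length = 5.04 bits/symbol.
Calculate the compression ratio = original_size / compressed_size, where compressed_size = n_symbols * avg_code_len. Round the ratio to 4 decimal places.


original_size = n_symbols * orig_bits = 537 * 8 = 4296 bits
compressed_size = n_symbols * avg_code_len = 537 * 5.04 = 2706.48 bits
ratio = original_size / compressed_size = 4296 / 2706.48 = 1.5873

Compression ratio = 1.5873


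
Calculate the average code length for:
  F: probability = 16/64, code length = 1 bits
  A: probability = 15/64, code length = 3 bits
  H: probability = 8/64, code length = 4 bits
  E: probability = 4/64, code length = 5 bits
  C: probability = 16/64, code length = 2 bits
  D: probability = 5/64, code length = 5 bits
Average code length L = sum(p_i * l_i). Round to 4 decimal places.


Weighted contributions p_i * l_i:
  F: (16/64) * 1 = 16/64
  A: (15/64) * 3 = 45/64
  H: (8/64) * 4 = 32/64
  E: (4/64) * 5 = 20/64
  C: (16/64) * 2 = 32/64
  D: (5/64) * 5 = 25/64
Sum = (16 + 45 + 32 + 20 + 32 + 25)/64 = 170/64

L = 170/64 = 2.6563 bits/symbol


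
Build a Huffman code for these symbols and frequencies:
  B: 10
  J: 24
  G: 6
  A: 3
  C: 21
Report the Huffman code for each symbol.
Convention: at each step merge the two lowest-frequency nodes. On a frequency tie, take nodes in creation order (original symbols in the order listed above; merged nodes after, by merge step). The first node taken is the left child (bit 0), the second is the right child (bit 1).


Huffman tree construction:
Step 1: Merge A(3) + G(6) = 9
Step 2: Merge (A+G)(9) + B(10) = 19
Step 3: Merge ((A+G)+B)(19) + C(21) = 40
Step 4: Merge J(24) + (((A+G)+B)+C)(40) = 64
Read each symbol's code off the tree from the root (left child = 0, right child = 1).

Codes:
  B: 101 (length 3)
  J: 0 (length 1)
  G: 1001 (length 4)
  A: 1000 (length 4)
  C: 11 (length 2)
Average code length: 132/64 = 2.0625 bits/symbol


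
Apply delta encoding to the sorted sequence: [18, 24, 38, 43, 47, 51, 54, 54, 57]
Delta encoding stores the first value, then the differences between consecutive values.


First value: 18
Deltas:
  24 - 18 = 6
  38 - 24 = 14
  43 - 38 = 5
  47 - 43 = 4
  51 - 47 = 4
  54 - 51 = 3
  54 - 54 = 0
  57 - 54 = 3


Delta encoded: [18, 6, 14, 5, 4, 4, 3, 0, 3]


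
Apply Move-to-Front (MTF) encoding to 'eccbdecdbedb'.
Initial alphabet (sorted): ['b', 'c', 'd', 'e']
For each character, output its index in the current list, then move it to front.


MTF encoding:
'e': index 3 in ['b', 'c', 'd', 'e'] -> ['e', 'b', 'c', 'd']
'c': index 2 in ['e', 'b', 'c', 'd'] -> ['c', 'e', 'b', 'd']
'c': index 0 in ['c', 'e', 'b', 'd'] -> ['c', 'e', 'b', 'd']
'b': index 2 in ['c', 'e', 'b', 'd'] -> ['b', 'c', 'e', 'd']
'd': index 3 in ['b', 'c', 'e', 'd'] -> ['d', 'b', 'c', 'e']
'e': index 3 in ['d', 'b', 'c', 'e'] -> ['e', 'd', 'b', 'c']
'c': index 3 in ['e', 'd', 'b', 'c'] -> ['c', 'e', 'd', 'b']
'd': index 2 in ['c', 'e', 'd', 'b'] -> ['d', 'c', 'e', 'b']
'b': index 3 in ['d', 'c', 'e', 'b'] -> ['b', 'd', 'c', 'e']
'e': index 3 in ['b', 'd', 'c', 'e'] -> ['e', 'b', 'd', 'c']
'd': index 2 in ['e', 'b', 'd', 'c'] -> ['d', 'e', 'b', 'c']
'b': index 2 in ['d', 'e', 'b', 'c'] -> ['b', 'd', 'e', 'c']


Output: [3, 2, 0, 2, 3, 3, 3, 2, 3, 3, 2, 2]


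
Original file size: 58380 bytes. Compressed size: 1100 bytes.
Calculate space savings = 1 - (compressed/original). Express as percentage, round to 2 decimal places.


ratio = compressed/original = 1100/58380 = 0.018842
savings = 1 - ratio = 1 - 0.018842 = 0.981158
as a percentage: 0.981158 * 100 = 98.12%

Space savings = 1 - 1100/58380 = 98.12%


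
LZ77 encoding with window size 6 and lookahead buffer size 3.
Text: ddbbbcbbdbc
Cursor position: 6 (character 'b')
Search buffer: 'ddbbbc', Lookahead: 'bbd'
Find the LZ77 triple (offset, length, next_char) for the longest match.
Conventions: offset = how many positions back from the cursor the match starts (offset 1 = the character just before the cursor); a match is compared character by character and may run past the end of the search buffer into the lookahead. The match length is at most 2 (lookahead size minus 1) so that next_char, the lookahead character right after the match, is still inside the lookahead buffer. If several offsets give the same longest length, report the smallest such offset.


Try each offset into the search buffer:
  offset=1 (pos 5, char 'c'): match length 0
  offset=2 (pos 4, char 'b'): match length 1
  offset=3 (pos 3, char 'b'): match length 2
  offset=4 (pos 2, char 'b'): match length 2
  offset=5 (pos 1, char 'd'): match length 0
  offset=6 (pos 0, char 'd'): match length 0
Longest match has length 2, found at offsets 3, 4; take the smallest, offset 3.
next_char = character at position 6 + 2 = 8 -> 'd'

Best match: offset=3, length=2 (matching 'bb' starting at position 3)
LZ77 triple: (3, 2, 'd')


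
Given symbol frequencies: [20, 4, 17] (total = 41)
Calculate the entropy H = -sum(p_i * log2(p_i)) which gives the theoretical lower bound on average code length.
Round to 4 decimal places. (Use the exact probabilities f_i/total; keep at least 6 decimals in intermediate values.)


Per-symbol terms -p_i * log2(p_i) with p_i = f_i/41:
  p = 20/41 = 0.487805: log2(p) = -1.035624, -p*log2(p) = 0.505182
  p = 4/41 = 0.097561: log2(p) = -3.357552, -p*log2(p) = 0.327566
  p = 17/41 = 0.414634: log2(p) = -1.270089, -p*log2(p) = 0.526622
H = 0.505182 + 0.327566 + 0.526622 = 1.359370

H = 1.3594 bits/symbol


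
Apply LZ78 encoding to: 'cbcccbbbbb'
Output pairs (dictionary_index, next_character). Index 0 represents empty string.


LZ78 encoding steps:
Dictionary: {0: ''}
Step 1: w='' (idx 0), next='c' -> output (0, 'c'), add 'c' as idx 1
Step 2: w='' (idx 0), next='b' -> output (0, 'b'), add 'b' as idx 2
Step 3: w='c' (idx 1), next='c' -> output (1, 'c'), add 'cc' as idx 3
Step 4: w='c' (idx 1), next='b' -> output (1, 'b'), add 'cb' as idx 4
Step 5: w='b' (idx 2), next='b' -> output (2, 'b'), add 'bb' as idx 5
Step 6: w='bb' (idx 5), end of input -> output (5, '')


Encoded: [(0, 'c'), (0, 'b'), (1, 'c'), (1, 'b'), (2, 'b'), (5, '')]


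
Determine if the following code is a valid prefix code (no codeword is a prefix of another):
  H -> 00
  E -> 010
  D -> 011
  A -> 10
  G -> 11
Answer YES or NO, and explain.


Checking each pair (does one codeword prefix another?):
  H='00' vs E='010': no prefix
  H='00' vs D='011': no prefix
  H='00' vs A='10': no prefix
  H='00' vs G='11': no prefix
  E='010' vs H='00': no prefix
  E='010' vs D='011': no prefix
  E='010' vs A='10': no prefix
  E='010' vs G='11': no prefix
  D='011' vs H='00': no prefix
  D='011' vs E='010': no prefix
  D='011' vs A='10': no prefix
  D='011' vs G='11': no prefix
  A='10' vs H='00': no prefix
  A='10' vs E='010': no prefix
  A='10' vs D='011': no prefix
  A='10' vs G='11': no prefix
  G='11' vs H='00': no prefix
  G='11' vs E='010': no prefix
  G='11' vs D='011': no prefix
  G='11' vs A='10': no prefix
No violation found over all pairs.

YES -- this is a valid prefix code. No codeword is a prefix of any other codeword.


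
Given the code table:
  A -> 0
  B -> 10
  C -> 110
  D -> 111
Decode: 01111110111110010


Decoding:
0 -> A
111 -> D
111 -> D
0 -> A
111 -> D
110 -> C
0 -> A
10 -> B


Result: ADDADCAB


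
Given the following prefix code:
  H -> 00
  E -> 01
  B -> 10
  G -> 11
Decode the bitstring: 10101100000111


Decoding step by step:
Bits 10 -> B
Bits 10 -> B
Bits 11 -> G
Bits 00 -> H
Bits 00 -> H
Bits 01 -> E
Bits 11 -> G


Decoded message: BBGHHEG


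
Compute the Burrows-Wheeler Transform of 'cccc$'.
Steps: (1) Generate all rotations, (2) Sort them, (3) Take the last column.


Rotations (sorted):
  0: $cccc -> last char: c
  1: c$ccc -> last char: c
  2: cc$cc -> last char: c
  3: ccc$c -> last char: c
  4: cccc$ -> last char: $


BWT = cccc$


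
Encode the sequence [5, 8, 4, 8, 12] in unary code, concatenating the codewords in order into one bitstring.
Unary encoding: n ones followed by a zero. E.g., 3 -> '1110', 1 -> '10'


Encode each number as n ones followed by a terminating 0:
  5 -> 111110 (6 bits)
  8 -> 111111110 (9 bits)
  4 -> 11110 (5 bits)
  8 -> 111111110 (9 bits)
  12 -> 1111111111110 (13 bits)
Total length = 6 + 9 + 5 + 9 + 13 = 42 bits.

Unary([5, 8, 4, 8, 12]) = 111110111111110111101111111101111111111110 (42 bits)


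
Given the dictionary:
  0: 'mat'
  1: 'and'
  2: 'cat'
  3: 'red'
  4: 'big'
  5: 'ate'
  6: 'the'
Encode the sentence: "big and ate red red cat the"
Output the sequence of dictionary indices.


Look up each word in the dictionary:
  'big' -> 4
  'and' -> 1
  'ate' -> 5
  'red' -> 3
  'red' -> 3
  'cat' -> 2
  'the' -> 6

Encoded: [4, 1, 5, 3, 3, 2, 6]


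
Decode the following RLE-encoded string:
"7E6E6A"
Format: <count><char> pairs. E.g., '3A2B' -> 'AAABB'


Expanding each <count><char> pair:
  7E -> 'EEEEEEE'
  6E -> 'EEEEEE'
  6A -> 'AAAAAA'

Decoded = EEEEEEEEEEEEEAAAAAA


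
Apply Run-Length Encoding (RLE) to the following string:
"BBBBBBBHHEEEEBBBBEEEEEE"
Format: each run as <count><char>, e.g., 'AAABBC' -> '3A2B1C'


Scanning runs left to right:
  i=0: run of 'B' x 7 -> '7B'
  i=7: run of 'H' x 2 -> '2H'
  i=9: run of 'E' x 4 -> '4E'
  i=13: run of 'B' x 4 -> '4B'
  i=17: run of 'E' x 6 -> '6E'

RLE = 7B2H4E4B6E


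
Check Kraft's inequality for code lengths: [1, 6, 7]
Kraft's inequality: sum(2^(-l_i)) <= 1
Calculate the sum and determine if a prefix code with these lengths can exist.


Sum = 2^(-1) + 2^(-6) + 2^(-7)
    = 0.5 + 0.015625 + 0.0078125
    = 67/128 = 0.5234375
Since 0.5234375 <= 1, Kraft's inequality IS satisfied.
A prefix code with these lengths CAN exist.

Kraft sum = 0.5234375. Satisfied.


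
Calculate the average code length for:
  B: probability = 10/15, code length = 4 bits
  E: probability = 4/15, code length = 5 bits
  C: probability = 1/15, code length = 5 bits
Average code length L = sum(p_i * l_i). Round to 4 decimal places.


Weighted contributions p_i * l_i:
  B: (10/15) * 4 = 40/15
  E: (4/15) * 5 = 20/15
  C: (1/15) * 5 = 5/15
Sum = (40 + 20 + 5)/15 = 65/15

L = 65/15 = 4.3333 bits/symbol


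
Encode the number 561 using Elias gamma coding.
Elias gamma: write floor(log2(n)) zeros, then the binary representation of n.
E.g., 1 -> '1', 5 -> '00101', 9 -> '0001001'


num_bits = floor(log2(561)) + 1 = 10
leading_zeros = num_bits - 1 = 9
binary(561) = 1000110001

Elias gamma(561) = '000000000' + '1000110001' = 0000000001000110001 (19 bits)


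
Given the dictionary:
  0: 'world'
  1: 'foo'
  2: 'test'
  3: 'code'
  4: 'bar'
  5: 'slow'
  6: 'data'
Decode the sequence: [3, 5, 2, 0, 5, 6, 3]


Look up each index in the dictionary:
  3 -> 'code'
  5 -> 'slow'
  2 -> 'test'
  0 -> 'world'
  5 -> 'slow'
  6 -> 'data'
  3 -> 'code'

Decoded: "code slow test world slow data code"


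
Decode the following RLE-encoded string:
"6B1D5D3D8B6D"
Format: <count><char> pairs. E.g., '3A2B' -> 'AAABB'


Expanding each <count><char> pair:
  6B -> 'BBBBBB'
  1D -> 'D'
  5D -> 'DDDDD'
  3D -> 'DDD'
  8B -> 'BBBBBBBB'
  6D -> 'DDDDDD'

Decoded = BBBBBBDDDDDDDDDBBBBBBBBDDDDDD


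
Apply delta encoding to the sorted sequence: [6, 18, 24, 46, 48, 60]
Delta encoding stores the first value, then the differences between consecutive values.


First value: 6
Deltas:
  18 - 6 = 12
  24 - 18 = 6
  46 - 24 = 22
  48 - 46 = 2
  60 - 48 = 12


Delta encoded: [6, 12, 6, 22, 2, 12]


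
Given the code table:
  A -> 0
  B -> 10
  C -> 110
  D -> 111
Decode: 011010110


Decoding:
0 -> A
110 -> C
10 -> B
110 -> C


Result: ACBC


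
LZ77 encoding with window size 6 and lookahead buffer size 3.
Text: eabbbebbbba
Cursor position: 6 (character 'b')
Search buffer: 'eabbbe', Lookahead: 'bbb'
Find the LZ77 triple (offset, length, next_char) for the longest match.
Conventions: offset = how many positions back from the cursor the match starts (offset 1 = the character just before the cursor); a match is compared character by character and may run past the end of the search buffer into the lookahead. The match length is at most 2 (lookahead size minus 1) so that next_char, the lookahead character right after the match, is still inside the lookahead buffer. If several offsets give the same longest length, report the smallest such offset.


Try each offset into the search buffer:
  offset=1 (pos 5, char 'e'): match length 0
  offset=2 (pos 4, char 'b'): match length 1
  offset=3 (pos 3, char 'b'): match length 2
  offset=4 (pos 2, char 'b'): match length 2
  offset=5 (pos 1, char 'a'): match length 0
  offset=6 (pos 0, char 'e'): match length 0
Longest match has length 2, found at offsets 3, 4; take the smallest, offset 3.
next_char = character at position 6 + 2 = 8 -> 'b'

Best match: offset=3, length=2 (matching 'bb' starting at position 3)
LZ77 triple: (3, 2, 'b')


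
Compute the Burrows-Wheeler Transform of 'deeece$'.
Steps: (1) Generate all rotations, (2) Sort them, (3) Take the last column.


Rotations (sorted):
  0: $deeece -> last char: e
  1: ce$deee -> last char: e
  2: deeece$ -> last char: $
  3: e$deeec -> last char: c
  4: ece$dee -> last char: e
  5: eece$de -> last char: e
  6: eeece$d -> last char: d


BWT = ee$ceed


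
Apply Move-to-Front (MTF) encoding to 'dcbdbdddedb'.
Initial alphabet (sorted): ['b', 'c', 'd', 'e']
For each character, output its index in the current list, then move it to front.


MTF encoding:
'd': index 2 in ['b', 'c', 'd', 'e'] -> ['d', 'b', 'c', 'e']
'c': index 2 in ['d', 'b', 'c', 'e'] -> ['c', 'd', 'b', 'e']
'b': index 2 in ['c', 'd', 'b', 'e'] -> ['b', 'c', 'd', 'e']
'd': index 2 in ['b', 'c', 'd', 'e'] -> ['d', 'b', 'c', 'e']
'b': index 1 in ['d', 'b', 'c', 'e'] -> ['b', 'd', 'c', 'e']
'd': index 1 in ['b', 'd', 'c', 'e'] -> ['d', 'b', 'c', 'e']
'd': index 0 in ['d', 'b', 'c', 'e'] -> ['d', 'b', 'c', 'e']
'd': index 0 in ['d', 'b', 'c', 'e'] -> ['d', 'b', 'c', 'e']
'e': index 3 in ['d', 'b', 'c', 'e'] -> ['e', 'd', 'b', 'c']
'd': index 1 in ['e', 'd', 'b', 'c'] -> ['d', 'e', 'b', 'c']
'b': index 2 in ['d', 'e', 'b', 'c'] -> ['b', 'd', 'e', 'c']


Output: [2, 2, 2, 2, 1, 1, 0, 0, 3, 1, 2]


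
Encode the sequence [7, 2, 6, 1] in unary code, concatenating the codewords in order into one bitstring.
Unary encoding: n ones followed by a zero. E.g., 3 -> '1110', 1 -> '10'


Encode each number as n ones followed by a terminating 0:
  7 -> 11111110 (8 bits)
  2 -> 110 (3 bits)
  6 -> 1111110 (7 bits)
  1 -> 10 (2 bits)
Total length = 8 + 3 + 7 + 2 = 20 bits.

Unary([7, 2, 6, 1]) = 11111110110111111010 (20 bits)


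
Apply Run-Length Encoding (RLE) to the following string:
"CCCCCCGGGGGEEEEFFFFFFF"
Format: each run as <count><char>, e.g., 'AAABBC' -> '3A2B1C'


Scanning runs left to right:
  i=0: run of 'C' x 6 -> '6C'
  i=6: run of 'G' x 5 -> '5G'
  i=11: run of 'E' x 4 -> '4E'
  i=15: run of 'F' x 7 -> '7F'

RLE = 6C5G4E7F


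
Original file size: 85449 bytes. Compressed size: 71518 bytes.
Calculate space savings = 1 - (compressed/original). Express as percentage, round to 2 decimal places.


ratio = compressed/original = 71518/85449 = 0.836967
savings = 1 - ratio = 1 - 0.836967 = 0.163033
as a percentage: 0.163033 * 100 = 16.3%

Space savings = 1 - 71518/85449 = 16.3%


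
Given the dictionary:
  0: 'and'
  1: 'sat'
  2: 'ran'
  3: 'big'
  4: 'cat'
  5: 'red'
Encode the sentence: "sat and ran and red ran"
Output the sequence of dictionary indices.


Look up each word in the dictionary:
  'sat' -> 1
  'and' -> 0
  'ran' -> 2
  'and' -> 0
  'red' -> 5
  'ran' -> 2

Encoded: [1, 0, 2, 0, 5, 2]


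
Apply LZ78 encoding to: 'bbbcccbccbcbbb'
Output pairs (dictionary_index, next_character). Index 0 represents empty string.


LZ78 encoding steps:
Dictionary: {0: ''}
Step 1: w='' (idx 0), next='b' -> output (0, 'b'), add 'b' as idx 1
Step 2: w='b' (idx 1), next='b' -> output (1, 'b'), add 'bb' as idx 2
Step 3: w='' (idx 0), next='c' -> output (0, 'c'), add 'c' as idx 3
Step 4: w='c' (idx 3), next='c' -> output (3, 'c'), add 'cc' as idx 4
Step 5: w='b' (idx 1), next='c' -> output (1, 'c'), add 'bc' as idx 5
Step 6: w='c' (idx 3), next='b' -> output (3, 'b'), add 'cb' as idx 6
Step 7: w='cb' (idx 6), next='b' -> output (6, 'b'), add 'cbb' as idx 7
Step 8: w='b' (idx 1), end of input -> output (1, '')


Encoded: [(0, 'b'), (1, 'b'), (0, 'c'), (3, 'c'), (1, 'c'), (3, 'b'), (6, 'b'), (1, '')]


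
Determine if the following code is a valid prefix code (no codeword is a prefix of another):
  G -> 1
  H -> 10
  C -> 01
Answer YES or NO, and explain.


Checking each pair (does one codeword prefix another?):
  G='1' vs H='10': prefix -- VIOLATION

NO -- this is NOT a valid prefix code. G (1) is a prefix of H (10).


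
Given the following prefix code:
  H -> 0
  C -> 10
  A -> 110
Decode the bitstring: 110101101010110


Decoding step by step:
Bits 110 -> A
Bits 10 -> C
Bits 110 -> A
Bits 10 -> C
Bits 10 -> C
Bits 110 -> A


Decoded message: ACACCA


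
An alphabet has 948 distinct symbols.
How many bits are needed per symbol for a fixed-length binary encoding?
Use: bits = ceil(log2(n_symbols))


log2(948) = 9.8887
Bracket: 2^9 = 512 < 948 <= 2^10 = 1024
So ceil(log2(948)) = 10

bits = ceil(log2(948)) = ceil(9.8887) = 10 bits


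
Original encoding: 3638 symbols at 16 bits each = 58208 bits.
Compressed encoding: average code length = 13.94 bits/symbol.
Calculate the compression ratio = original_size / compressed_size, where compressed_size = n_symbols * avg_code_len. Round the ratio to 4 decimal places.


original_size = n_symbols * orig_bits = 3638 * 16 = 58208 bits
compressed_size = n_symbols * avg_code_len = 3638 * 13.94 = 50713.72 bits
ratio = original_size / compressed_size = 58208 / 50713.72 = 1.1478

Compression ratio = 1.1478


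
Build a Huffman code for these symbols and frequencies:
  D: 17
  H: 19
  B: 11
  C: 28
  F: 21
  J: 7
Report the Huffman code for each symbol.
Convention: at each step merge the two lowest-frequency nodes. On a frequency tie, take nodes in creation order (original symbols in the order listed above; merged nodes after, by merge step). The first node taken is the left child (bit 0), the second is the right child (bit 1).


Huffman tree construction:
Step 1: Merge J(7) + B(11) = 18
Step 2: Merge D(17) + (J+B)(18) = 35
Step 3: Merge H(19) + F(21) = 40
Step 4: Merge C(28) + (D+(J+B))(35) = 63
Step 5: Merge (H+F)(40) + (C+(D+(J+B)))(63) = 103
Read each symbol's code off the tree from the root (left child = 0, right child = 1).

Codes:
  D: 110 (length 3)
  H: 00 (length 2)
  B: 1111 (length 4)
  C: 10 (length 2)
  F: 01 (length 2)
  J: 1110 (length 4)
Average code length: 259/103 = 2.5146 bits/symbol


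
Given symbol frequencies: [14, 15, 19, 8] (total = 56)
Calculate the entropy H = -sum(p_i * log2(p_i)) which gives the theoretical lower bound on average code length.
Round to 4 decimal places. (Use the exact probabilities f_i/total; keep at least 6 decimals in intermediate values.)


Per-symbol terms -p_i * log2(p_i) with p_i = f_i/56:
  p = 14/56 = 0.250000: log2(p) = -2.000000, -p*log2(p) = 0.500000
  p = 15/56 = 0.267857: log2(p) = -1.900464, -p*log2(p) = 0.509053
  p = 19/56 = 0.339286: log2(p) = -1.559427, -p*log2(p) = 0.529091
  p = 8/56 = 0.142857: log2(p) = -2.807355, -p*log2(p) = 0.401051
H = 0.500000 + 0.509053 + 0.529091 + 0.401051 = 1.939195

H = 1.9392 bits/symbol


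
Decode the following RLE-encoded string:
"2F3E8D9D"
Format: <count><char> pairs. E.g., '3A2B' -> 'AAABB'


Expanding each <count><char> pair:
  2F -> 'FF'
  3E -> 'EEE'
  8D -> 'DDDDDDDD'
  9D -> 'DDDDDDDDD'

Decoded = FFEEEDDDDDDDDDDDDDDDDD


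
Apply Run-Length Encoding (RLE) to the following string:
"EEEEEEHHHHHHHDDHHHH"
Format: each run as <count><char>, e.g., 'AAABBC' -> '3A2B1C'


Scanning runs left to right:
  i=0: run of 'E' x 6 -> '6E'
  i=6: run of 'H' x 7 -> '7H'
  i=13: run of 'D' x 2 -> '2D'
  i=15: run of 'H' x 4 -> '4H'

RLE = 6E7H2D4H


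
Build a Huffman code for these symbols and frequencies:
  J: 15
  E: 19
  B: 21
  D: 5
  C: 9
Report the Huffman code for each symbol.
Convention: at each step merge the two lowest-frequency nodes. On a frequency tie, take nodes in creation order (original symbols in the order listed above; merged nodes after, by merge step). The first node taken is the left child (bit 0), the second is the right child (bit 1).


Huffman tree construction:
Step 1: Merge D(5) + C(9) = 14
Step 2: Merge (D+C)(14) + J(15) = 29
Step 3: Merge E(19) + B(21) = 40
Step 4: Merge ((D+C)+J)(29) + (E+B)(40) = 69
Read each symbol's code off the tree from the root (left child = 0, right child = 1).

Codes:
  J: 01 (length 2)
  E: 10 (length 2)
  B: 11 (length 2)
  D: 000 (length 3)
  C: 001 (length 3)
Average code length: 152/69 = 2.2029 bits/symbol


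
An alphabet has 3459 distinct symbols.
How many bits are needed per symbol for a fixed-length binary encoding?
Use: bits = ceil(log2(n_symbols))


log2(3459) = 11.7561
Bracket: 2^11 = 2048 < 3459 <= 2^12 = 4096
So ceil(log2(3459)) = 12

bits = ceil(log2(3459)) = ceil(11.7561) = 12 bits


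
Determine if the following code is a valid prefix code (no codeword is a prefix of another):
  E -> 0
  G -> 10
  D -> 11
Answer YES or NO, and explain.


Checking each pair (does one codeword prefix another?):
  E='0' vs G='10': no prefix
  E='0' vs D='11': no prefix
  G='10' vs E='0': no prefix
  G='10' vs D='11': no prefix
  D='11' vs E='0': no prefix
  D='11' vs G='10': no prefix
No violation found over all pairs.

YES -- this is a valid prefix code. No codeword is a prefix of any other codeword.


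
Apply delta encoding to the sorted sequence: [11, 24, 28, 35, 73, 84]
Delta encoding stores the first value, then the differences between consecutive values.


First value: 11
Deltas:
  24 - 11 = 13
  28 - 24 = 4
  35 - 28 = 7
  73 - 35 = 38
  84 - 73 = 11


Delta encoded: [11, 13, 4, 7, 38, 11]


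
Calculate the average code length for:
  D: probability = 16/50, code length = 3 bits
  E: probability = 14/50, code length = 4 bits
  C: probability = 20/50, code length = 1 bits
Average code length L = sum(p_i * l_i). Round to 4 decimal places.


Weighted contributions p_i * l_i:
  D: (16/50) * 3 = 48/50
  E: (14/50) * 4 = 56/50
  C: (20/50) * 1 = 20/50
Sum = (48 + 56 + 20)/50 = 124/50

L = 124/50 = 2.4800 bits/symbol


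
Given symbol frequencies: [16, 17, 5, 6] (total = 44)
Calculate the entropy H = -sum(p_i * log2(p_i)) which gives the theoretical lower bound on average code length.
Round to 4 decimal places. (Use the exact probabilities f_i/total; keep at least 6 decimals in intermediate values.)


Per-symbol terms -p_i * log2(p_i) with p_i = f_i/44:
  p = 16/44 = 0.363636: log2(p) = -1.459432, -p*log2(p) = 0.530702
  p = 17/44 = 0.386364: log2(p) = -1.371969, -p*log2(p) = 0.530079
  p = 5/44 = 0.113636: log2(p) = -3.137504, -p*log2(p) = 0.356534
  p = 6/44 = 0.136364: log2(p) = -2.874469, -p*log2(p) = 0.391973
H = 0.530702 + 0.530079 + 0.356534 + 0.391973 = 1.809288

H = 1.8093 bits/symbol


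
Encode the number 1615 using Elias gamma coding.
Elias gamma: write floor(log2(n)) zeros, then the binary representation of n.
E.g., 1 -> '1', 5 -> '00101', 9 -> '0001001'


num_bits = floor(log2(1615)) + 1 = 11
leading_zeros = num_bits - 1 = 10
binary(1615) = 11001001111

Elias gamma(1615) = '0000000000' + '11001001111' = 000000000011001001111 (21 bits)


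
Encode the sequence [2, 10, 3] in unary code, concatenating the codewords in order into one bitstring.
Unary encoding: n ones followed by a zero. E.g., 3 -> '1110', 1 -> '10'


Encode each number as n ones followed by a terminating 0:
  2 -> 110 (3 bits)
  10 -> 11111111110 (11 bits)
  3 -> 1110 (4 bits)
Total length = 3 + 11 + 4 = 18 bits.

Unary([2, 10, 3]) = 110111111111101110 (18 bits)


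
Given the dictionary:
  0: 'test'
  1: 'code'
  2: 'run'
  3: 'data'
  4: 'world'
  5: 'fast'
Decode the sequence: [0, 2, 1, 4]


Look up each index in the dictionary:
  0 -> 'test'
  2 -> 'run'
  1 -> 'code'
  4 -> 'world'

Decoded: "test run code world"


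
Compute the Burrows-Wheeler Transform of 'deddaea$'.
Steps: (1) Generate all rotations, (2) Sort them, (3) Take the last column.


Rotations (sorted):
  0: $deddaea -> last char: a
  1: a$deddae -> last char: e
  2: aea$dedd -> last char: d
  3: daea$ded -> last char: d
  4: ddaea$de -> last char: e
  5: deddaea$ -> last char: $
  6: ea$dedda -> last char: a
  7: eddaea$d -> last char: d


BWT = aedde$ad


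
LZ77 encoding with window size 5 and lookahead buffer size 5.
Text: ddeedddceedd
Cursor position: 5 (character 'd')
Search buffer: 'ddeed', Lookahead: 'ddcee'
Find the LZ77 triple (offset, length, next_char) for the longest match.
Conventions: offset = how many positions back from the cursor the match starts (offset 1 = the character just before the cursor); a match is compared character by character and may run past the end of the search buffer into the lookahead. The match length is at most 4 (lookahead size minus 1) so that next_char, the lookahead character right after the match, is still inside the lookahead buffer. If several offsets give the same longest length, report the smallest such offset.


Try each offset into the search buffer:
  offset=1 (pos 4, char 'd'): match length 2
  offset=2 (pos 3, char 'e'): match length 0
  offset=3 (pos 2, char 'e'): match length 0
  offset=4 (pos 1, char 'd'): match length 1
  offset=5 (pos 0, char 'd'): match length 2
Longest match has length 2, found at offsets 1, 5; take the smallest, offset 1.
next_char = character at position 5 + 2 = 7 -> 'c'

Best match: offset=1, length=2 (matching 'dd' starting at position 4)
LZ77 triple: (1, 2, 'c')


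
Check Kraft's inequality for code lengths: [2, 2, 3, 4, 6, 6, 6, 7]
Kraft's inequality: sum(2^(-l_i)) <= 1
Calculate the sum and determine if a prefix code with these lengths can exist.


Sum = 2^(-2) + 2^(-2) + 2^(-3) + 2^(-4) + 2^(-6) + 2^(-6) + 2^(-6) + 2^(-7)
    = 0.25 + 0.25 + 0.125 + 0.0625 + 0.015625 + 0.015625 + 0.015625 + 0.0078125
    = 95/128 = 0.7421875
Since 0.7421875 <= 1, Kraft's inequality IS satisfied.
A prefix code with these lengths CAN exist.

Kraft sum = 0.7421875. Satisfied.


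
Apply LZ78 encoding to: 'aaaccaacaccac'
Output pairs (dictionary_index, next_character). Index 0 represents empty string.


LZ78 encoding steps:
Dictionary: {0: ''}
Step 1: w='' (idx 0), next='a' -> output (0, 'a'), add 'a' as idx 1
Step 2: w='a' (idx 1), next='a' -> output (1, 'a'), add 'aa' as idx 2
Step 3: w='' (idx 0), next='c' -> output (0, 'c'), add 'c' as idx 3
Step 4: w='c' (idx 3), next='a' -> output (3, 'a'), add 'ca' as idx 4
Step 5: w='a' (idx 1), next='c' -> output (1, 'c'), add 'ac' as idx 5
Step 6: w='ac' (idx 5), next='c' -> output (5, 'c'), add 'acc' as idx 6
Step 7: w='ac' (idx 5), end of input -> output (5, '')


Encoded: [(0, 'a'), (1, 'a'), (0, 'c'), (3, 'a'), (1, 'c'), (5, 'c'), (5, '')]


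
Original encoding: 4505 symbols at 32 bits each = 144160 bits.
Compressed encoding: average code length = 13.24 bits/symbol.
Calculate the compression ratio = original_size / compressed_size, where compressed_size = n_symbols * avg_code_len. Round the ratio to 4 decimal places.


original_size = n_symbols * orig_bits = 4505 * 32 = 144160 bits
compressed_size = n_symbols * avg_code_len = 4505 * 13.24 = 59646.2 bits
ratio = original_size / compressed_size = 144160 / 59646.2 = 2.4169

Compression ratio = 2.4169


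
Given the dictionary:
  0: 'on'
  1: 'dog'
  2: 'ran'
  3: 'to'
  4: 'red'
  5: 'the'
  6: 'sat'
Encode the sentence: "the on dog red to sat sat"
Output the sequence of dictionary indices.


Look up each word in the dictionary:
  'the' -> 5
  'on' -> 0
  'dog' -> 1
  'red' -> 4
  'to' -> 3
  'sat' -> 6
  'sat' -> 6

Encoded: [5, 0, 1, 4, 3, 6, 6]


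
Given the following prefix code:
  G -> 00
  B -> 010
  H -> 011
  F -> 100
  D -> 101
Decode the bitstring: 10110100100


Decoding step by step:
Bits 101 -> D
Bits 101 -> D
Bits 00 -> G
Bits 100 -> F


Decoded message: DDGF


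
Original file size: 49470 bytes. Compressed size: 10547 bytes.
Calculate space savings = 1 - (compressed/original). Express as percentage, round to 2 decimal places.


ratio = compressed/original = 10547/49470 = 0.2132
savings = 1 - ratio = 1 - 0.2132 = 0.7868
as a percentage: 0.7868 * 100 = 78.68%

Space savings = 1 - 10547/49470 = 78.68%


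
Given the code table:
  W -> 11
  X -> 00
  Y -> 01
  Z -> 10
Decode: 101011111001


Decoding:
10 -> Z
10 -> Z
11 -> W
11 -> W
10 -> Z
01 -> Y


Result: ZZWWZY
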